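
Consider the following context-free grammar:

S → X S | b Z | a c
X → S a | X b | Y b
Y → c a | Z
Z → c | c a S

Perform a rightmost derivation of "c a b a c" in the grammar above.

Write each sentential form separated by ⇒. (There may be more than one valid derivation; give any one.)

S ⇒ X S ⇒ X a c ⇒ Y b a c ⇒ c a b a c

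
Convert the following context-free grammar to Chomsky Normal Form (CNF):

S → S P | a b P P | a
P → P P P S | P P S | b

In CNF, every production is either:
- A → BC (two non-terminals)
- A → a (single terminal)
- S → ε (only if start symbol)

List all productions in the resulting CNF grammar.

TA → a; TB → b; S → a; P → b; S → S P; S → TA X0; X0 → TB X1; X1 → P P; P → P X2; X2 → P X3; X3 → P S; P → P X4; X4 → P S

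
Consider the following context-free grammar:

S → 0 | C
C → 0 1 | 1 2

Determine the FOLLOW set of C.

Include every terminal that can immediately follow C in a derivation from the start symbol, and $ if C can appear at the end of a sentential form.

We compute FOLLOW(C) using the standard algorithm.
FOLLOW(S) starts with {$}.
FIRST(C) = {0, 1}
FIRST(S) = {0, 1}
FOLLOW(C) = {$}
FOLLOW(S) = {$}
Therefore, FOLLOW(C) = {$}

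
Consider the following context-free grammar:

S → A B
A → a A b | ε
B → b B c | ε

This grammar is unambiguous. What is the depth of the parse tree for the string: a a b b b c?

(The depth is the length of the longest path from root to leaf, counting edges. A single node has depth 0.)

4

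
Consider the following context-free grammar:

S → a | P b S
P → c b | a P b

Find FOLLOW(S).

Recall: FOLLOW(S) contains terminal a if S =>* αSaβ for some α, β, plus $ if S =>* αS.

We compute FOLLOW(S) using the standard algorithm.
FOLLOW(S) starts with {$}.
FIRST(P) = {a, c}
FIRST(S) = {a, c}
FOLLOW(P) = {b}
FOLLOW(S) = {$}
Therefore, FOLLOW(S) = {$}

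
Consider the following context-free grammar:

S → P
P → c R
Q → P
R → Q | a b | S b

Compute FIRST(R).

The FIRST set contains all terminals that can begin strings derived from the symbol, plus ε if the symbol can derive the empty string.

We compute FIRST(R) using the standard algorithm.
FIRST(P) = {c}
FIRST(Q) = {c}
FIRST(R) = {a, c}
FIRST(S) = {c}
Therefore, FIRST(R) = {a, c}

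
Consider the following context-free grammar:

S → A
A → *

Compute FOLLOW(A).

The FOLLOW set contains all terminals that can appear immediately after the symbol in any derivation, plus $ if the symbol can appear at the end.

We compute FOLLOW(A) using the standard algorithm.
FOLLOW(S) starts with {$}.
FIRST(A) = {*}
FIRST(S) = {*}
FOLLOW(A) = {$}
FOLLOW(S) = {$}
Therefore, FOLLOW(A) = {$}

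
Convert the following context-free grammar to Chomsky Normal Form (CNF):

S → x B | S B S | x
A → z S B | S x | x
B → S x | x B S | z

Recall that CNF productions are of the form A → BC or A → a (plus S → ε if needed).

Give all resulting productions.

TX → x; S → x; TZ → z; A → x; B → z; S → TX B; S → S X0; X0 → B S; A → TZ X1; X1 → S B; A → S TX; B → S TX; B → TX X2; X2 → B S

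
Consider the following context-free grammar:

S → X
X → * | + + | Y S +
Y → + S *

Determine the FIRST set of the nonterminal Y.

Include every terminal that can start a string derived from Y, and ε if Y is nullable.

We compute FIRST(Y) using the standard algorithm.
FIRST(S) = {*, +}
FIRST(X) = {*, +}
FIRST(Y) = {+}
Therefore, FIRST(Y) = {+}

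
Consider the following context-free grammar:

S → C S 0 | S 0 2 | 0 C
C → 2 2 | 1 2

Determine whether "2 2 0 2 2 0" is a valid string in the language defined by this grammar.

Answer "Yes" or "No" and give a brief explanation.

Yes - a valid derivation exists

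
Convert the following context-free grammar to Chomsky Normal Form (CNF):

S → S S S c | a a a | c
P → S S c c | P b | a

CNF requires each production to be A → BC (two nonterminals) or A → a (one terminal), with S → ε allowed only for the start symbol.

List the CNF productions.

TC → c; TA → a; S → c; TB → b; P → a; S → S X0; X0 → S X1; X1 → S TC; S → TA X2; X2 → TA TA; P → S X3; X3 → S X4; X4 → TC TC; P → P TB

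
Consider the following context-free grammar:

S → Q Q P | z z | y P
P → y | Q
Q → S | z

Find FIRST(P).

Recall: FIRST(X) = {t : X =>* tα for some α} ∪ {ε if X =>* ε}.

We compute FIRST(P) using the standard algorithm.
FIRST(P) = {y, z}
FIRST(Q) = {y, z}
FIRST(S) = {y, z}
Therefore, FIRST(P) = {y, z}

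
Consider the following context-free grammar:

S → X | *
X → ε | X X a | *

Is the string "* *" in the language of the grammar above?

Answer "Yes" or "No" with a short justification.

No - no valid derivation exists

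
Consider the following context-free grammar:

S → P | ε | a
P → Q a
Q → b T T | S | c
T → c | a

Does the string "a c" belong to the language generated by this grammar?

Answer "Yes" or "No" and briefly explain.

No - no valid derivation exists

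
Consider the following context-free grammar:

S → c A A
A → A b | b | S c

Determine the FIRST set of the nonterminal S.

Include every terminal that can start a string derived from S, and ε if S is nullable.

We compute FIRST(S) using the standard algorithm.
FIRST(A) = {b, c}
FIRST(S) = {c}
Therefore, FIRST(S) = {c}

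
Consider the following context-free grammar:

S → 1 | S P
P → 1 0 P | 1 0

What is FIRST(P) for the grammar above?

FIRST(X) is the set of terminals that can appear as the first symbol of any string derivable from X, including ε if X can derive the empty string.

We compute FIRST(P) using the standard algorithm.
FIRST(P) = {1}
FIRST(S) = {1}
Therefore, FIRST(P) = {1}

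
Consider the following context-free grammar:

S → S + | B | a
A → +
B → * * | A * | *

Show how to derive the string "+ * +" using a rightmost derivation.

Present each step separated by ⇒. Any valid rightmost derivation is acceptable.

S ⇒ S + ⇒ B + ⇒ A * + ⇒ + * +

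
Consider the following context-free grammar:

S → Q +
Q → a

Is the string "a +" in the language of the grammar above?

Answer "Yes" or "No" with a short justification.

Yes - a valid derivation exists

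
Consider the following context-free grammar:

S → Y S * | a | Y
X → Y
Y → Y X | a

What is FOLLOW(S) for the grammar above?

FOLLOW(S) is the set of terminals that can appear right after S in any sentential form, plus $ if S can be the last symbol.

We compute FOLLOW(S) using the standard algorithm.
FOLLOW(S) starts with {$}.
FIRST(S) = {a}
FIRST(X) = {a}
FIRST(Y) = {a}
FOLLOW(S) = {$, *}
FOLLOW(X) = {$, *, a}
FOLLOW(Y) = {$, *, a}
Therefore, FOLLOW(S) = {$, *}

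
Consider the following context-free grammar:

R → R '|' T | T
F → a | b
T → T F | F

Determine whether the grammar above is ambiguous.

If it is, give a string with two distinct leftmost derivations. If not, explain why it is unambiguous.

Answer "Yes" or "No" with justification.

No - the grammar is unambiguous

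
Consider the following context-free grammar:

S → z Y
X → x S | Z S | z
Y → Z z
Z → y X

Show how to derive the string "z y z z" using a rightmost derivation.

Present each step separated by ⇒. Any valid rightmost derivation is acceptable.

S ⇒ z Y ⇒ z Z z ⇒ z y X z ⇒ z y z z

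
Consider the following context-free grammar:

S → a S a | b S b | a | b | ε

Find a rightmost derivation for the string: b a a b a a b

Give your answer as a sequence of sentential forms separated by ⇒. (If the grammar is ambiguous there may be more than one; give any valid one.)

S ⇒ b S b ⇒ b a S a b ⇒ b a a S a a b ⇒ b a a b a a b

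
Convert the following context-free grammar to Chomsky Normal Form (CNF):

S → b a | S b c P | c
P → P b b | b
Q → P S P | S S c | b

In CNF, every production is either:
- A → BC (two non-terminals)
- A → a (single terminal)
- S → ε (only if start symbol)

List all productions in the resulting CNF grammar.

TB → b; TA → a; TC → c; S → c; P → b; Q → b; S → TB TA; S → S X0; X0 → TB X1; X1 → TC P; P → P X2; X2 → TB TB; Q → P X3; X3 → S P; Q → S X4; X4 → S TC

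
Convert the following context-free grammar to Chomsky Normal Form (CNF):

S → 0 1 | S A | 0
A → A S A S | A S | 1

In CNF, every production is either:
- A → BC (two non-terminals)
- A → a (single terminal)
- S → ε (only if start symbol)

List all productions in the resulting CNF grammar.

T0 → 0; T1 → 1; S → 0; A → 1; S → T0 T1; S → S A; A → A X0; X0 → S X1; X1 → A S; A → A S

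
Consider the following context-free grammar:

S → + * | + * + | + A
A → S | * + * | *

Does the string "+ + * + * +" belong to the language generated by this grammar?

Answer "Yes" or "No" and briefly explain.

No - no valid derivation exists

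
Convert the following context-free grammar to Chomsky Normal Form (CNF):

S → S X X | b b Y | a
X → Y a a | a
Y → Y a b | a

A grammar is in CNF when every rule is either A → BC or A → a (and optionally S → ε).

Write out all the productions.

TB → b; S → a; TA → a; X → a; Y → a; S → S X0; X0 → X X; S → TB X1; X1 → TB Y; X → Y X2; X2 → TA TA; Y → Y X3; X3 → TA TB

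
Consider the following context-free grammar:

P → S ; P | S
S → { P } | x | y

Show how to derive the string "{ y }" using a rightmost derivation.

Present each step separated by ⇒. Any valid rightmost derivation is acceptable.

P ⇒ S ⇒ { P } ⇒ { S } ⇒ { y }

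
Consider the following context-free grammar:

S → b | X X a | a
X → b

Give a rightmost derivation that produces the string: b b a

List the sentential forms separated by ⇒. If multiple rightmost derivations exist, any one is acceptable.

S ⇒ X X a ⇒ X b a ⇒ b b a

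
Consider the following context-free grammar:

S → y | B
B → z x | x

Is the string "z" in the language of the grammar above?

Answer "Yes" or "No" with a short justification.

No - no valid derivation exists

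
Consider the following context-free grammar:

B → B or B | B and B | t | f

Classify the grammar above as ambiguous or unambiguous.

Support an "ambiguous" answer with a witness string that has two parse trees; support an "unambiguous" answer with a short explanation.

Ambiguous - the string 't or t and f or f or f' has two distinct parse trees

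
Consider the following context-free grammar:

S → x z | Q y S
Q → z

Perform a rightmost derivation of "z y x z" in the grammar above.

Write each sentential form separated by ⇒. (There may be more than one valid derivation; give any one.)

S ⇒ Q y S ⇒ Q y x z ⇒ z y x z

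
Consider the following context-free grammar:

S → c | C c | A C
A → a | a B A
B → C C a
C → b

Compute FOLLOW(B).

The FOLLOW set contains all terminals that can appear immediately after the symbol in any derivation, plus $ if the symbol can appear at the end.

We compute FOLLOW(B) using the standard algorithm.
FOLLOW(S) starts with {$}.
FIRST(A) = {a}
FIRST(B) = {b}
FIRST(C) = {b}
FIRST(S) = {a, b, c}
FOLLOW(A) = {b}
FOLLOW(B) = {a}
FOLLOW(C) = {$, a, b, c}
FOLLOW(S) = {$}
Therefore, FOLLOW(B) = {a}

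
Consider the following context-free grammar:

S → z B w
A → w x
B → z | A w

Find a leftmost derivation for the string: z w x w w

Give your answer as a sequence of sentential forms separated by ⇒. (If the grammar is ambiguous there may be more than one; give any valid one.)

S ⇒ z B w ⇒ z A w w ⇒ z w x w w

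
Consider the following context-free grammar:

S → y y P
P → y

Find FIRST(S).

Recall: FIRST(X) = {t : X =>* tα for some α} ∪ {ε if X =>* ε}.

We compute FIRST(S) using the standard algorithm.
FIRST(P) = {y}
FIRST(S) = {y}
Therefore, FIRST(S) = {y}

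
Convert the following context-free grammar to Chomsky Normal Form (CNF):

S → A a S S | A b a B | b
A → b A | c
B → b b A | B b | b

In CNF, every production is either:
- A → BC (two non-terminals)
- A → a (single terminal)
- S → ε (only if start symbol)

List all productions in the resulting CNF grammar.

TA → a; TB → b; S → b; A → c; B → b; S → A X0; X0 → TA X1; X1 → S S; S → A X2; X2 → TB X3; X3 → TA B; A → TB A; B → TB X4; X4 → TB A; B → B TB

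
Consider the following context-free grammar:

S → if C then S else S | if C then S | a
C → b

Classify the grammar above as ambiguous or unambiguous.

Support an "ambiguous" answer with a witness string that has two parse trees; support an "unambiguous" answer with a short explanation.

Ambiguous - the string 'if b then if b then if b then a else a' has two distinct parse trees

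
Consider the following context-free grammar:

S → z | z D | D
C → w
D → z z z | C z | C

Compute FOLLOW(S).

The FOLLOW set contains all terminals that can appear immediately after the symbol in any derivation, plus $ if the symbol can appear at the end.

We compute FOLLOW(S) using the standard algorithm.
FOLLOW(S) starts with {$}.
FIRST(C) = {w}
FIRST(D) = {w, z}
FIRST(S) = {w, z}
FOLLOW(C) = {$, z}
FOLLOW(D) = {$}
FOLLOW(S) = {$}
Therefore, FOLLOW(S) = {$}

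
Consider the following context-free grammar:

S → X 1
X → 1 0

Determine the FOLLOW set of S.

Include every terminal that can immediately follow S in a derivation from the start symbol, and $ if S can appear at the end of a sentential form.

We compute FOLLOW(S) using the standard algorithm.
FOLLOW(S) starts with {$}.
FIRST(S) = {1}
FIRST(X) = {1}
FOLLOW(S) = {$}
FOLLOW(X) = {1}
Therefore, FOLLOW(S) = {$}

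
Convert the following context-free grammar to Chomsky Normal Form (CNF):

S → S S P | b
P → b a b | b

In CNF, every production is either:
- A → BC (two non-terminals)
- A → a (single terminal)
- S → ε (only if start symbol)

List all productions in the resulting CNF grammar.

S → b; TB → b; TA → a; P → b; S → S X0; X0 → S P; P → TB X1; X1 → TA TB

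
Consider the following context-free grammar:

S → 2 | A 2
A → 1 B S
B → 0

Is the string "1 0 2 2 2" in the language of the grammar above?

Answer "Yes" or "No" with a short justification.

No - no valid derivation exists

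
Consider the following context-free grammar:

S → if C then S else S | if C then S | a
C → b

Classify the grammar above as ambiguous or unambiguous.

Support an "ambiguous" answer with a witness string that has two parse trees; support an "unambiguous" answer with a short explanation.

Ambiguous - the string 'if b then if b then if b then a else a else a' has two distinct parse trees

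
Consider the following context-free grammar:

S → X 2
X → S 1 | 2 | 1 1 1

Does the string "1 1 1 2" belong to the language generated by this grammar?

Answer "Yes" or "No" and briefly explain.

Yes - a valid derivation exists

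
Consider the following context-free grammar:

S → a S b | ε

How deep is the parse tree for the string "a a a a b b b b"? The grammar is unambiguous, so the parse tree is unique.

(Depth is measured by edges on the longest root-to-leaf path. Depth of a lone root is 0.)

5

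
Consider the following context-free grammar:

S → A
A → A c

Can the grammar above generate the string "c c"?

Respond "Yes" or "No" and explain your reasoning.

No - no valid derivation exists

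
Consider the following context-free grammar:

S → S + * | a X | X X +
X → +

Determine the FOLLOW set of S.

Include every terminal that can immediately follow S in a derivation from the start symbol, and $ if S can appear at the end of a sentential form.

We compute FOLLOW(S) using the standard algorithm.
FOLLOW(S) starts with {$}.
FIRST(S) = {+, a}
FIRST(X) = {+}
FOLLOW(S) = {$, +}
FOLLOW(X) = {$, +}
Therefore, FOLLOW(S) = {$, +}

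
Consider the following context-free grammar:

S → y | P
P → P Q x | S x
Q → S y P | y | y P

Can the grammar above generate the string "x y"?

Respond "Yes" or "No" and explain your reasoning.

No - no valid derivation exists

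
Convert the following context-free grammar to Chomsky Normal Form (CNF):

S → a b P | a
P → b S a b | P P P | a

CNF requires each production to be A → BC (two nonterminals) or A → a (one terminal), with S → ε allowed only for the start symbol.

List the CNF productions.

TA → a; TB → b; S → a; P → a; S → TA X0; X0 → TB P; P → TB X1; X1 → S X2; X2 → TA TB; P → P X3; X3 → P P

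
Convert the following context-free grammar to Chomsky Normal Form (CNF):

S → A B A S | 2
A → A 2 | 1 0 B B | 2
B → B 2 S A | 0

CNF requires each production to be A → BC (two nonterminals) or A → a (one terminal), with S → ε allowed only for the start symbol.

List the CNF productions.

S → 2; T2 → 2; T1 → 1; T0 → 0; A → 2; B → 0; S → A X0; X0 → B X1; X1 → A S; A → A T2; A → T1 X2; X2 → T0 X3; X3 → B B; B → B X4; X4 → T2 X5; X5 → S A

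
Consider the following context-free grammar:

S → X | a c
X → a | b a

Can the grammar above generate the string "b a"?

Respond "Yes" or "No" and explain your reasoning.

Yes - a valid derivation exists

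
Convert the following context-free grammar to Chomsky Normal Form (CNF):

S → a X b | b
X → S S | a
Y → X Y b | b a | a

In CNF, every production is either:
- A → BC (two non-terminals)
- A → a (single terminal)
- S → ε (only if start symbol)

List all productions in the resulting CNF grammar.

TA → a; TB → b; S → b; X → a; Y → a; S → TA X0; X0 → X TB; X → S S; Y → X X1; X1 → Y TB; Y → TB TA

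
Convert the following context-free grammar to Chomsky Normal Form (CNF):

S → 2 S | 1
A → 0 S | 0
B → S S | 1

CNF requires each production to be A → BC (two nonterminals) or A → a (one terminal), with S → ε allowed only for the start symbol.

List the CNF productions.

T2 → 2; S → 1; T0 → 0; A → 0; B → 1; S → T2 S; A → T0 S; B → S S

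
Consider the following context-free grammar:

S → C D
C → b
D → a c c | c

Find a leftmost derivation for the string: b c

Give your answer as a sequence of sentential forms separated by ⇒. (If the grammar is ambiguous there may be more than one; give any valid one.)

S ⇒ C D ⇒ b D ⇒ b c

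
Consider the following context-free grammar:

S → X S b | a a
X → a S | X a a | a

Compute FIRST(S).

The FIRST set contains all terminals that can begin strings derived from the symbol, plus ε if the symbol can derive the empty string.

We compute FIRST(S) using the standard algorithm.
FIRST(S) = {a}
FIRST(X) = {a}
Therefore, FIRST(S) = {a}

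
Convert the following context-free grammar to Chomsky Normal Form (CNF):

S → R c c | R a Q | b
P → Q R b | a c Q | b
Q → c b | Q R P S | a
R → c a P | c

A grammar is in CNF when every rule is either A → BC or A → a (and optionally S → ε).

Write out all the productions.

TC → c; TA → a; S → b; TB → b; P → b; Q → a; R → c; S → R X0; X0 → TC TC; S → R X1; X1 → TA Q; P → Q X2; X2 → R TB; P → TA X3; X3 → TC Q; Q → TC TB; Q → Q X4; X4 → R X5; X5 → P S; R → TC X6; X6 → TA P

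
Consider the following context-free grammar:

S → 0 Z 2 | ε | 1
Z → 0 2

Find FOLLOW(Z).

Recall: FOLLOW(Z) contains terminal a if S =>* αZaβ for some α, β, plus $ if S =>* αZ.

We compute FOLLOW(Z) using the standard algorithm.
FOLLOW(S) starts with {$}.
FIRST(S) = {0, 1, ε}
FIRST(Z) = {0}
FOLLOW(S) = {$}
FOLLOW(Z) = {2}
Therefore, FOLLOW(Z) = {2}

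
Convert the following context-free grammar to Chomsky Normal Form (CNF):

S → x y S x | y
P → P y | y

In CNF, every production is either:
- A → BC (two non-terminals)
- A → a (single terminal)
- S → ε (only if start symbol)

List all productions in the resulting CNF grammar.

TX → x; TY → y; S → y; P → y; S → TX X0; X0 → TY X1; X1 → S TX; P → P TY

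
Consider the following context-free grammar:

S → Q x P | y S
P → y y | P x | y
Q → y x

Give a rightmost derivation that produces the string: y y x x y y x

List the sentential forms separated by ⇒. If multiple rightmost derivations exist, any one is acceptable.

S ⇒ y S ⇒ y Q x P ⇒ y Q x P x ⇒ y Q x y y x ⇒ y y x x y y x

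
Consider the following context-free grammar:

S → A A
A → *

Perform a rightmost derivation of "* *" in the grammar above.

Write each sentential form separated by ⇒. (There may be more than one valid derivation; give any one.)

S ⇒ A A ⇒ A * ⇒ * *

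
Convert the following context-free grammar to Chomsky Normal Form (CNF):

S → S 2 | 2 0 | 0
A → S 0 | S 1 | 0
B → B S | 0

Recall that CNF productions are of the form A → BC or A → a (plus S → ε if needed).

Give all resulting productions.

T2 → 2; T0 → 0; S → 0; T1 → 1; A → 0; B → 0; S → S T2; S → T2 T0; A → S T0; A → S T1; B → B S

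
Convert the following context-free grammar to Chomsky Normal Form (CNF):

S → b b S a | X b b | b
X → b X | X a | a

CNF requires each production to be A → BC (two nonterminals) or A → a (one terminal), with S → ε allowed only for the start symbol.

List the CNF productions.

TB → b; TA → a; S → b; X → a; S → TB X0; X0 → TB X1; X1 → S TA; S → X X2; X2 → TB TB; X → TB X; X → X TA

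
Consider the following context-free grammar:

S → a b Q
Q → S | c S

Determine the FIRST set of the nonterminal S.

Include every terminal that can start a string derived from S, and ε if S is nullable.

We compute FIRST(S) using the standard algorithm.
FIRST(Q) = {a, c}
FIRST(S) = {a}
Therefore, FIRST(S) = {a}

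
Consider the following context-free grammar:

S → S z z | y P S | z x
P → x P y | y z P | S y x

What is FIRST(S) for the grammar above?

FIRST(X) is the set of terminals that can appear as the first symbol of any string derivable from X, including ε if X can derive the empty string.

We compute FIRST(S) using the standard algorithm.
FIRST(P) = {x, y, z}
FIRST(S) = {y, z}
Therefore, FIRST(S) = {y, z}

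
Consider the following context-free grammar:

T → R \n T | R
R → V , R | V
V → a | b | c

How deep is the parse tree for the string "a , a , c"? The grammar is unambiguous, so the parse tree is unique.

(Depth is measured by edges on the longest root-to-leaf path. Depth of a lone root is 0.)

5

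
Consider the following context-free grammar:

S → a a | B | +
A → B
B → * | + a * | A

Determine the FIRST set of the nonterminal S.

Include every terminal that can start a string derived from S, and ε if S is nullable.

We compute FIRST(S) using the standard algorithm.
FIRST(A) = {*, +}
FIRST(B) = {*, +}
FIRST(S) = {*, +, a}
Therefore, FIRST(S) = {*, +, a}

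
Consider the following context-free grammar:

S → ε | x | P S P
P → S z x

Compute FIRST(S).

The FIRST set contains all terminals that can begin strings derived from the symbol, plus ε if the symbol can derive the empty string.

We compute FIRST(S) using the standard algorithm.
FIRST(P) = {x, z}
FIRST(S) = {x, z, ε}
Therefore, FIRST(S) = {x, z, ε}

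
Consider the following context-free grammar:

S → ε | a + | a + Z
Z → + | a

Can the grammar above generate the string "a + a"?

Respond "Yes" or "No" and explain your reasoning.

Yes - a valid derivation exists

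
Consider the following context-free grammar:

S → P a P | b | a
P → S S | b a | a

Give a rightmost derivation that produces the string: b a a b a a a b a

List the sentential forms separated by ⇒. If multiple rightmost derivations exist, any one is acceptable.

S ⇒ P a P ⇒ P a b a ⇒ S S a b a ⇒ S a a b a ⇒ P a P a a b a ⇒ P a b a a a b a ⇒ b a a b a a a b a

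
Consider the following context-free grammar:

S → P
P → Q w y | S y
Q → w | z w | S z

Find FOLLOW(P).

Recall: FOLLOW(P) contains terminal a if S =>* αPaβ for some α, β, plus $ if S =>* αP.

We compute FOLLOW(P) using the standard algorithm.
FOLLOW(S) starts with {$}.
FIRST(P) = {w, z}
FIRST(Q) = {w, z}
FIRST(S) = {w, z}
FOLLOW(P) = {$, y, z}
FOLLOW(Q) = {w}
FOLLOW(S) = {$, y, z}
Therefore, FOLLOW(P) = {$, y, z}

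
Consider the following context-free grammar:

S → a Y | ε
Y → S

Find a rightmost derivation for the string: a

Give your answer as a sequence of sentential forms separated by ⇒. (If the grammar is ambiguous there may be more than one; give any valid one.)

S ⇒ a Y ⇒ a S ⇒ a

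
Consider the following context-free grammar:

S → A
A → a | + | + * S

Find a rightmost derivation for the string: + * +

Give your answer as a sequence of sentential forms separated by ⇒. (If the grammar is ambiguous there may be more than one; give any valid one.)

S ⇒ A ⇒ + * S ⇒ + * A ⇒ + * +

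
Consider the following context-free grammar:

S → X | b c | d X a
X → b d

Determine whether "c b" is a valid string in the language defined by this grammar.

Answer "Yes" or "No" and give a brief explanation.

No - no valid derivation exists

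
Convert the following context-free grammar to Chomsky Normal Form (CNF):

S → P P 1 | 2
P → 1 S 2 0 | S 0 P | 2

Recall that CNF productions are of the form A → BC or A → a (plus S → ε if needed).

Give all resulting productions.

T1 → 1; S → 2; T2 → 2; T0 → 0; P → 2; S → P X0; X0 → P T1; P → T1 X1; X1 → S X2; X2 → T2 T0; P → S X3; X3 → T0 P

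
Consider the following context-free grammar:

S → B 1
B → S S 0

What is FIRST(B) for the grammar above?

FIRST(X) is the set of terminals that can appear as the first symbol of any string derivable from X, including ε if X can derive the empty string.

We compute FIRST(B) using the standard algorithm.
FIRST(B) = {}
FIRST(S) = {}
Therefore, FIRST(B) = {}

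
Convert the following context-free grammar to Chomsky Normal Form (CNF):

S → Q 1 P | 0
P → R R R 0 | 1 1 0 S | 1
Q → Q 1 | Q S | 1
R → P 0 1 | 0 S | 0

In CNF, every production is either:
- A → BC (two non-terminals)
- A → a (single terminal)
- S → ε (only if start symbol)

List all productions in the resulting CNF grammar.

T1 → 1; S → 0; T0 → 0; P → 1; Q → 1; R → 0; S → Q X0; X0 → T1 P; P → R X1; X1 → R X2; X2 → R T0; P → T1 X3; X3 → T1 X4; X4 → T0 S; Q → Q T1; Q → Q S; R → P X5; X5 → T0 T1; R → T0 S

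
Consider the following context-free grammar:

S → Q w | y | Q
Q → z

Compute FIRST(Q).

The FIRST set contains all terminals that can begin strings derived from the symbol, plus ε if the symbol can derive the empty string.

We compute FIRST(Q) using the standard algorithm.
FIRST(Q) = {z}
FIRST(S) = {y, z}
Therefore, FIRST(Q) = {z}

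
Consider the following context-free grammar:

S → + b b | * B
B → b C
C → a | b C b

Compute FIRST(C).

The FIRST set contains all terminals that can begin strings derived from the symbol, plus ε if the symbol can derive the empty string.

We compute FIRST(C) using the standard algorithm.
FIRST(B) = {b}
FIRST(C) = {a, b}
FIRST(S) = {*, +}
Therefore, FIRST(C) = {a, b}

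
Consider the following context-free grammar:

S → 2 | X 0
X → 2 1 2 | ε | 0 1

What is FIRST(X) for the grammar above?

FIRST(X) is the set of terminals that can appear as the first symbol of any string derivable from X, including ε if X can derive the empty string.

We compute FIRST(X) using the standard algorithm.
FIRST(S) = {0, 2}
FIRST(X) = {0, 2, ε}
Therefore, FIRST(X) = {0, 2, ε}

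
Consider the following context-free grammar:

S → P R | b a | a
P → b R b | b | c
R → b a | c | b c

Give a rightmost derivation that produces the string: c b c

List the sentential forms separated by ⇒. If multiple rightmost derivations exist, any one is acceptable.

S ⇒ P R ⇒ P b c ⇒ c b c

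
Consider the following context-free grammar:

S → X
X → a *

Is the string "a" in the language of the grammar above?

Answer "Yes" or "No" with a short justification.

No - no valid derivation exists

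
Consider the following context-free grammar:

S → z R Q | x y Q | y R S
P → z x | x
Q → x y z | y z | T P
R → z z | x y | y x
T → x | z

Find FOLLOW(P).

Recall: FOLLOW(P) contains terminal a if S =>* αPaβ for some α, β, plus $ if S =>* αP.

We compute FOLLOW(P) using the standard algorithm.
FOLLOW(S) starts with {$}.
FIRST(P) = {x, z}
FIRST(Q) = {x, y, z}
FIRST(R) = {x, y, z}
FIRST(S) = {x, y, z}
FIRST(T) = {x, z}
FOLLOW(P) = {$}
FOLLOW(Q) = {$}
FOLLOW(R) = {x, y, z}
FOLLOW(S) = {$}
FOLLOW(T) = {x, z}
Therefore, FOLLOW(P) = {$}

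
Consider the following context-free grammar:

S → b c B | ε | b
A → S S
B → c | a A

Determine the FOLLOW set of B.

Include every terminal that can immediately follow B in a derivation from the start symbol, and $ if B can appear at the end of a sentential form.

We compute FOLLOW(B) using the standard algorithm.
FOLLOW(S) starts with {$}.
FIRST(A) = {b, ε}
FIRST(B) = {a, c}
FIRST(S) = {b, ε}
FOLLOW(A) = {$, b}
FOLLOW(B) = {$, b}
FOLLOW(S) = {$, b}
Therefore, FOLLOW(B) = {$, b}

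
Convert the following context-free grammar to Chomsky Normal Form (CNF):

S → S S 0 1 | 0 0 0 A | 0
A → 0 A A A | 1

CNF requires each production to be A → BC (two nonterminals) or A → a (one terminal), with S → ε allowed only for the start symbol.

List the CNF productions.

T0 → 0; T1 → 1; S → 0; A → 1; S → S X0; X0 → S X1; X1 → T0 T1; S → T0 X2; X2 → T0 X3; X3 → T0 A; A → T0 X4; X4 → A X5; X5 → A A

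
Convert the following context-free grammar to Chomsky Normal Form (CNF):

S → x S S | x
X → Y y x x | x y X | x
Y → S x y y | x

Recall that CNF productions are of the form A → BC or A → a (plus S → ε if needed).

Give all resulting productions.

TX → x; S → x; TY → y; X → x; Y → x; S → TX X0; X0 → S S; X → Y X1; X1 → TY X2; X2 → TX TX; X → TX X3; X3 → TY X; Y → S X4; X4 → TX X5; X5 → TY TY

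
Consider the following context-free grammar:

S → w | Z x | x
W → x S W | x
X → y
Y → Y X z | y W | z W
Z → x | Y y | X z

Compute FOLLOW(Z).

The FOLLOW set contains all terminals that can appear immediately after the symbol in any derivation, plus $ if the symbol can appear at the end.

We compute FOLLOW(Z) using the standard algorithm.
FOLLOW(S) starts with {$}.
FIRST(S) = {w, x, y, z}
FIRST(W) = {x}
FIRST(X) = {y}
FIRST(Y) = {y, z}
FIRST(Z) = {x, y, z}
FOLLOW(S) = {$, x}
FOLLOW(W) = {y}
FOLLOW(X) = {z}
FOLLOW(Y) = {y}
FOLLOW(Z) = {x}
Therefore, FOLLOW(Z) = {x}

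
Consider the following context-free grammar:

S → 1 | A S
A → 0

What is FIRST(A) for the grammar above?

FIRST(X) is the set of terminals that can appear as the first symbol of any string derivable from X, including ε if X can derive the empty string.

We compute FIRST(A) using the standard algorithm.
FIRST(A) = {0}
FIRST(S) = {0, 1}
Therefore, FIRST(A) = {0}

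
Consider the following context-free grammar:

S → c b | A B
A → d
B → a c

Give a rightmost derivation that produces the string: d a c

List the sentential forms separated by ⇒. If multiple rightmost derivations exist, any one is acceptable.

S ⇒ A B ⇒ A a c ⇒ d a c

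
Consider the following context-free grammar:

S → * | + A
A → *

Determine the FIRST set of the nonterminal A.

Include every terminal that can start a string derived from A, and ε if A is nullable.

We compute FIRST(A) using the standard algorithm.
FIRST(A) = {*}
FIRST(S) = {*, +}
Therefore, FIRST(A) = {*}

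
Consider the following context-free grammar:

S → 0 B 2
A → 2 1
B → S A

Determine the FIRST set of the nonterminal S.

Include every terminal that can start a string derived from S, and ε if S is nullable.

We compute FIRST(S) using the standard algorithm.
FIRST(A) = {2}
FIRST(B) = {0}
FIRST(S) = {0}
Therefore, FIRST(S) = {0}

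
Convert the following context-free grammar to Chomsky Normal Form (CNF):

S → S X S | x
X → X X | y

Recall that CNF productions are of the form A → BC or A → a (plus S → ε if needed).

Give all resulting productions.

S → x; X → y; S → S X0; X0 → X S; X → X X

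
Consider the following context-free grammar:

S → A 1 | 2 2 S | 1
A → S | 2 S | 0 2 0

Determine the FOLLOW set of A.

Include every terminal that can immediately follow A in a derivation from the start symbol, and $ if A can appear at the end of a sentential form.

We compute FOLLOW(A) using the standard algorithm.
FOLLOW(S) starts with {$}.
FIRST(A) = {0, 1, 2}
FIRST(S) = {0, 1, 2}
FOLLOW(A) = {1}
FOLLOW(S) = {$, 1}
Therefore, FOLLOW(A) = {1}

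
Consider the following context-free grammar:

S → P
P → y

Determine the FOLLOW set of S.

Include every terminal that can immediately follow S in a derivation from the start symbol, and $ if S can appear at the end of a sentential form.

We compute FOLLOW(S) using the standard algorithm.
FOLLOW(S) starts with {$}.
FIRST(P) = {y}
FIRST(S) = {y}
FOLLOW(P) = {$}
FOLLOW(S) = {$}
Therefore, FOLLOW(S) = {$}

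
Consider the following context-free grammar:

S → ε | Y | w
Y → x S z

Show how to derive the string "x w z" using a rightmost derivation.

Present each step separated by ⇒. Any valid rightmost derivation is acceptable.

S ⇒ Y ⇒ x S z ⇒ x w z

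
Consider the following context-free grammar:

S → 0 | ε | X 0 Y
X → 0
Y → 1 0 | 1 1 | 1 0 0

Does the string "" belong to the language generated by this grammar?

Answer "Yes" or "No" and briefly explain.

Yes - a valid derivation exists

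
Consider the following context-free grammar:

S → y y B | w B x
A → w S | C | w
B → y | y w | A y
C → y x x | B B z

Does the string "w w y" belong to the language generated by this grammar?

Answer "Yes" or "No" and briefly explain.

No - no valid derivation exists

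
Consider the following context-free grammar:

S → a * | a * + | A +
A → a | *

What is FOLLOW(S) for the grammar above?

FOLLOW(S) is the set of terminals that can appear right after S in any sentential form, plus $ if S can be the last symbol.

We compute FOLLOW(S) using the standard algorithm.
FOLLOW(S) starts with {$}.
FIRST(A) = {*, a}
FIRST(S) = {*, a}
FOLLOW(A) = {+}
FOLLOW(S) = {$}
Therefore, FOLLOW(S) = {$}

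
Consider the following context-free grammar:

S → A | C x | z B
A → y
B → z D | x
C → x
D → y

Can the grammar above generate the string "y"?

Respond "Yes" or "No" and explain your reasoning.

Yes - a valid derivation exists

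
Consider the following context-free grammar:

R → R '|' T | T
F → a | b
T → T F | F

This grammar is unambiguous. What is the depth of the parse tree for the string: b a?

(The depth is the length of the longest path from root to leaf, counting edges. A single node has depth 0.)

4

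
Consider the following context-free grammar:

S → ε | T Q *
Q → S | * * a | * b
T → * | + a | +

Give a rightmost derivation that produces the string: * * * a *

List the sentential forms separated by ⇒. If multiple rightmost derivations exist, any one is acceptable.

S ⇒ T Q * ⇒ T * * a * ⇒ * * * a *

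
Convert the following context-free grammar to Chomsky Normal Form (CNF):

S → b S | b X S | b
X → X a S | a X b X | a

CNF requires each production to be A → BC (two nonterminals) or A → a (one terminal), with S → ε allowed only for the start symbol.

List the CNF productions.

TB → b; S → b; TA → a; X → a; S → TB S; S → TB X0; X0 → X S; X → X X1; X1 → TA S; X → TA X2; X2 → X X3; X3 → TB X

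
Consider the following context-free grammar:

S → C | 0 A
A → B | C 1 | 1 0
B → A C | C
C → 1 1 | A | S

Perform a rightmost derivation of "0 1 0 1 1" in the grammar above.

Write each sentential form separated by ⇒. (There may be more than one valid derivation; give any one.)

S ⇒ 0 A ⇒ 0 B ⇒ 0 A C ⇒ 0 A 1 1 ⇒ 0 1 0 1 1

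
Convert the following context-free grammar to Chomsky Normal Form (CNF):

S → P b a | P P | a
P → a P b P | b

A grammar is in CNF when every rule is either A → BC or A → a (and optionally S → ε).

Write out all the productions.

TB → b; TA → a; S → a; P → b; S → P X0; X0 → TB TA; S → P P; P → TA X1; X1 → P X2; X2 → TB P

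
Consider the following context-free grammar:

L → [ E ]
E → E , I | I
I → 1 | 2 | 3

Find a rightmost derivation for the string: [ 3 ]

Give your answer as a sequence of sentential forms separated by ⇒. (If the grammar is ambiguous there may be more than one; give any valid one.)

L ⇒ [ E ] ⇒ [ I ] ⇒ [ 3 ]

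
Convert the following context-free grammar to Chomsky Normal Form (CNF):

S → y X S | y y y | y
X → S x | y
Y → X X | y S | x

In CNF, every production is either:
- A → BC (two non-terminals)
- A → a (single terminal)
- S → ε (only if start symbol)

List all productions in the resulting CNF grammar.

TY → y; S → y; TX → x; X → y; Y → x; S → TY X0; X0 → X S; S → TY X1; X1 → TY TY; X → S TX; Y → X X; Y → TY S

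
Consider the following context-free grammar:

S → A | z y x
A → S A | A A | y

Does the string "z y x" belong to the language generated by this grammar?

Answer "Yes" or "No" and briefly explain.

Yes - a valid derivation exists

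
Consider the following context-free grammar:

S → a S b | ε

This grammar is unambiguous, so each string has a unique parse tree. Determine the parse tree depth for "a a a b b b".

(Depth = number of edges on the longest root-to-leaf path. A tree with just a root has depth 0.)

4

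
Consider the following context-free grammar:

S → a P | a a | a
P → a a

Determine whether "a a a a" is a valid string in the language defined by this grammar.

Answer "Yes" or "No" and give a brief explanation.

No - no valid derivation exists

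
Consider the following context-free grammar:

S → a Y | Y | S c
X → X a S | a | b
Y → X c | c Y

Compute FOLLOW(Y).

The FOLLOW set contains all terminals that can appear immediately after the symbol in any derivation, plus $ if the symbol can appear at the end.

We compute FOLLOW(Y) using the standard algorithm.
FOLLOW(S) starts with {$}.
FIRST(S) = {a, b, c}
FIRST(X) = {a, b}
FIRST(Y) = {a, b, c}
FOLLOW(S) = {$, a, c}
FOLLOW(X) = {a, c}
FOLLOW(Y) = {$, a, c}
Therefore, FOLLOW(Y) = {$, a, c}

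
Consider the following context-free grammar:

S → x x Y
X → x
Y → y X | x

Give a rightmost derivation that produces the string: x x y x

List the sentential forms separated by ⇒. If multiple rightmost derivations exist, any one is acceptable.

S ⇒ x x Y ⇒ x x y X ⇒ x x y x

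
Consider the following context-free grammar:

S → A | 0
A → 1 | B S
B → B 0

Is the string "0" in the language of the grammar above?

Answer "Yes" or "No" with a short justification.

Yes - a valid derivation exists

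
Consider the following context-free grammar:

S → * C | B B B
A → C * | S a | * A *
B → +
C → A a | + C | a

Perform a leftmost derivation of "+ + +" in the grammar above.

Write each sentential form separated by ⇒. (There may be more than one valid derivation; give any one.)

S ⇒ B B B ⇒ + B B ⇒ + + B ⇒ + + +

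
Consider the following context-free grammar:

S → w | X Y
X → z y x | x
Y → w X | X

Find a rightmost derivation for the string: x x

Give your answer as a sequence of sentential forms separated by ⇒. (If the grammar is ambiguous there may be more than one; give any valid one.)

S ⇒ X Y ⇒ X X ⇒ X x ⇒ x x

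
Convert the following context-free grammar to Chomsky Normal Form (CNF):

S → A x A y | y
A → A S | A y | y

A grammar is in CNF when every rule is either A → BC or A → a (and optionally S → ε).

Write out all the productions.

TX → x; TY → y; S → y; A → y; S → A X0; X0 → TX X1; X1 → A TY; A → A S; A → A TY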